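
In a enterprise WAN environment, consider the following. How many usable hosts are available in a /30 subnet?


Given: subnet mask /30
Host bits = 32 - 30 = 2
Total addresses = 2^2 = 4
Usable hosts = 4 - 2 (network + broadcast) = 2

2


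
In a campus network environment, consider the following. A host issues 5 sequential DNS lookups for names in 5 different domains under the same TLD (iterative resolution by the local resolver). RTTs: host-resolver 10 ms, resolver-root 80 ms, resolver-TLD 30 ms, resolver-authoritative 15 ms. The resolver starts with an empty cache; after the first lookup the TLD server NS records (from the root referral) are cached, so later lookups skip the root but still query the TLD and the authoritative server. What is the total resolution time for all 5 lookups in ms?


Lookup 1 (cold cache): local + root + TLD + auth = 10 + 80 + 30 + 15 = 135 ms
Lookups 2..5 (TLD NS cached -> skip root; new domain -> still ask TLD and auth): local + TLD + auth = 10 + 30 + 15 = 55 ms each
Remaining 4 lookups: 4 * 55 = 220 ms
Total = 135 + 220 = 355 ms

355


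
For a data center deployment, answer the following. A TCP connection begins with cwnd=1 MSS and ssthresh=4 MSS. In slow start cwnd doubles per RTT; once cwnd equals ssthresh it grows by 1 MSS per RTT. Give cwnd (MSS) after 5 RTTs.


RTT 0: cwnd = 1 MSS (initial)
RTT 1: cwnd = 2 MSS (slow start, doubled)
RTT 2: cwnd = 4 MSS (slow start, doubled)
RTT 3: cwnd = 5 MSS (congestion avoidance, +1)
RTT 4: cwnd = 6 MSS (congestion avoidance, +1)
RTT 5: cwnd = 7 MSS (congestion avoidance, +1)

7


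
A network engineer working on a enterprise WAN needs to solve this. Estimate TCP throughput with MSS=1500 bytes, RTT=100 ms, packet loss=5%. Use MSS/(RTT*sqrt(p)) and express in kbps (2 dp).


Given: MSS = 1500 bytes, RTT = 100 ms, loss = 5%
RTT in seconds = 100 / 1000 = 0.1
Loss rate = 5% = 0.05
sqrt(loss) = sqrt(0.05) = 0.223606797750
Throughput (bytes/s) = 1500 / (0.1 * 0.223606797750) = 67082.0393
Throughput (kbps) = 67082.0393 * 8 / 1000 = 536.656315 -> 536.66 kbps (2 dp)

536.66


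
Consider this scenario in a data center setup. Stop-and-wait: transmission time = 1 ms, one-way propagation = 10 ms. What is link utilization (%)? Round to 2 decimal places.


Given: Ttrans = 1 ms, Tprop = 10 ms
RTT = 2 * Tprop = 2 * 10 = 20 ms
U = Ttrans / (Ttrans + RTT)
U = 1 / (1 + 20)
U = 1 / 21 = 0.047619
U% = 4.76%

4.76


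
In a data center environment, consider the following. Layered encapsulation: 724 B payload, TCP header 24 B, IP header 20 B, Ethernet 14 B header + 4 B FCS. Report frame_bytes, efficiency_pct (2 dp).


TCP segment = 724 + 24 = 748 B
IP packet = 748 + 20 = 768 B
Ethernet frame = 768 + 14 + 4 = 786 B
Efficiency = app / frame = 724 / 786 = 0.921120 = 92.1120% -> 92.11% (2 dp)

786, 92.11


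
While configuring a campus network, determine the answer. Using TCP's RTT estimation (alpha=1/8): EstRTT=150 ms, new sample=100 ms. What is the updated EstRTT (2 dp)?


Given: EstRTT = 150 ms, SampleRTT = 100 ms, alpha = 1/8
New EstRTT = (1 - alpha) * EstRTT + alpha * SampleRTT
(7/8) * 150 = 131.25
(1/8) * 100 = 12.5
New EstRTT = 131.25 + 12.5 = 143.75 ms -> 143.75 ms (2 dp)

143.75


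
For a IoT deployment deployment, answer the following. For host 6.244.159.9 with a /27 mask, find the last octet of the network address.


Given: IP = 6.244.159.9, prefix = /27
Subnet mask = 255.255.255.224
Last octet of IP: 9
Last octet of mask: 224
Network last octet = 9 AND 224 = 0

0


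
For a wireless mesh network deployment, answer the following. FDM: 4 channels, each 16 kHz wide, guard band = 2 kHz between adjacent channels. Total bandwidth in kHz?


Given: 4 channels, 16 kHz each, guard = 2 kHz
Channel bandwidth = 4 * 16 = 64 kHz
Guard bands = 3 gaps * 2 kHz = 6 kHz
Total = 64 + 6 = 70 kHz

70


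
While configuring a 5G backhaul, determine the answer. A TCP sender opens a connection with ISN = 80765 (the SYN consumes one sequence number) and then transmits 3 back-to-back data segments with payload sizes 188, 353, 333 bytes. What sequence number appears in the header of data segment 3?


The SYN occupies sequence number ISN = 80765, so the first data byte is ISN + 1 = 80766.
SEQ of data segment i = (ISN + 1) + sum of payload sizes of segments 1..i-1.
Segment 1: SEQ = 80766, payload = 188 bytes
Segment 2: SEQ = 80954, payload = 353 bytes
Segment 3: SEQ = 81307, payload = 333 bytes
SEQ of segment 3 = 80766 + 188 + 353 = 81307

81307


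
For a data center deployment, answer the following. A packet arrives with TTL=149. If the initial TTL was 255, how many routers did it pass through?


Given: initial TTL = 255, received TTL = 149
Hops = initial TTL - received TTL
Hops = 255 - 149 = 106

106


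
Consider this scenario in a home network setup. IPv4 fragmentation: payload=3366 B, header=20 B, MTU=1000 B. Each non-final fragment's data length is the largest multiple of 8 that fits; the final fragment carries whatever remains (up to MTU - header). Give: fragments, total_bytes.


Max data per non-final fragment = floor((MTU - header)/8)*8 = floor((1000 - 20)/8)*8 = floor(980/8)*8 = 976 B
Final fragment needs no 8-byte alignment: it can carry up to MTU - header = 980 B
Non-final fragments needed = ceil((payload - 980) / 976) = ceil(2386/976) = ceil(2.4447) = 3
Number of fragments = 3 + 1 = 4
Fragment sizes (data): 3 * 976 B + 438 B (last, 438 <= 980 OK)
Total bytes sent = payload + n_frags * header = 3366 + 4*20 = 3366 + 80 = 3446 B

4, 3446


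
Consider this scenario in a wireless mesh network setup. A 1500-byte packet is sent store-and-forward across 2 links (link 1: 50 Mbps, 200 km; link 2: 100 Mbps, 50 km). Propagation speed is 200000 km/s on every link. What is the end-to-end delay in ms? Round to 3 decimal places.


Packet = 1500 bytes = 12000 bits. Store-and-forward: sum (t_trans + t_prop) per link.
Link 1: t_trans = 12000/(50*10^6) s = 0.2400 ms; t_prop = 200/200000 s = 1.0000 ms; subtotal = 1.2400 ms
Link 2: t_trans = 12000/(100*10^6) s = 0.1200 ms; t_prop = 50/200000 s = 0.2500 ms; subtotal = 0.3700 ms
End-to-end = 1.2400 + 0.3700 = 1.6100 ms -> 1.610 ms (3 dp)

1.610


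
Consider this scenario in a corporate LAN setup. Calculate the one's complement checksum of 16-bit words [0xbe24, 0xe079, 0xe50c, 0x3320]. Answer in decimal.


Given words: [0xbe24, 0xe079, 0xe50c, 0x3320]
Step 1: Sum all words
Raw sum = 48676 + 57465 + 58636 + 13088 = 177865
Step 2: Fold carry: (46793 + 2) = 46795
One's complement = ~46795 & 0xFFFF = 18740

18740


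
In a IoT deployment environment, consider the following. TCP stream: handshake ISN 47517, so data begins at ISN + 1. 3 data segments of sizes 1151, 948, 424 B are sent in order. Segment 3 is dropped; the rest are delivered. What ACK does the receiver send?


SYN uses sequence number 47517; first data byte = ISN + 1 = 47518.
Segment 1: SEQ = 47518, len = 1151 B, covers [47518, 48668]
Segment 2: SEQ = 48669, len = 948 B, covers [48669, 49616]
Segment 3: SEQ = 49617, len = 424 B, covers [49617, 50040] [LOST]
In-order data received: bytes [47518, 49616] (segments 1..2).
Segment 3 missing -> gap begins at byte 49617.
Cumulative ACK = next expected in-order byte = 47518 + 1151 + 948 = 49617

49617


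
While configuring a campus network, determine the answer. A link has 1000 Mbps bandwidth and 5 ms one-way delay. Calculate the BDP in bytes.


Given: bandwidth = 1000 Mbps, delay = 5 ms
BDP in bits = 1000 * 10^6 * 5 / 1000
BDP in bits = 5000000
BDP in bytes = 5000000 / 8 = 625000

625000


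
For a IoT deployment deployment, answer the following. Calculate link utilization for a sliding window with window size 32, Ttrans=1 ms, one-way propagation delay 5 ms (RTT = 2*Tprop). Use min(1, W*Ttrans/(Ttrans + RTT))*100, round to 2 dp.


Given: W = 32, Ttrans = 1 ms, RTT = 10 ms (= 2 * Tprop, Tprop = 5 ms)
Cycle time = Ttrans + RTT = 1 + 10 = 11 ms (first packet sent until its ACK returns)
W * Ttrans = 32 * 1 = 32 ms of sending per cycle
W * Ttrans / (Ttrans + RTT) = 32 / 11 = 2.909091
U = min(1, 2.909091) = 1.000000
U% = 100.00%

100.00


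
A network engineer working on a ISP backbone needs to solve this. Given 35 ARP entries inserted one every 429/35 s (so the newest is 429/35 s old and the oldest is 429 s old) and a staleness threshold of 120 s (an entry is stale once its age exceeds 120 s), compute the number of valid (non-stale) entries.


Ages are k * 429/35 s for k = 1..35 (spacing = 12.2571 s).
Entry k is valid iff k * 429/35 <= 120 iff k <= 35 * 120 / 429 = 9.7902
n_valid = floor(9.7902) = 9
(n_stale = 35 - 9 = 26)

9


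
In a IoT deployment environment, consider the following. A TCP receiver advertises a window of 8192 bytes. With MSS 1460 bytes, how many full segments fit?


Given: RWND = 8192 bytes, MSS = 1460 bytes
Full segments = floor(RWND / MSS)
Full segments = floor(8192 / 1460)
Full segments = floor(5.611) = 5

5


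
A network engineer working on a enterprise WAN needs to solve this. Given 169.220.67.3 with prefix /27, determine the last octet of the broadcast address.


Given: IP = 169.220.67.3, prefix = /27
Host bits = 32 - 27 = 5
Network last octet = 3 AND mask = 0
Host part size = 2^5 - 1 = 31
Broadcast last octet = 0 OR 31 = 31

31


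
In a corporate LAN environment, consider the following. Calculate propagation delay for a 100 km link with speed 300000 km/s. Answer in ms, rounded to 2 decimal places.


Given: distance = 100 km, speed = 300000 km/s
Delay = distance / speed = 100 / 300000 seconds
Delay in ms = 100 * 1000 / 300000
Delay = 0.3333 ms
Rounded to 2 dp = 0.33 ms

0.33


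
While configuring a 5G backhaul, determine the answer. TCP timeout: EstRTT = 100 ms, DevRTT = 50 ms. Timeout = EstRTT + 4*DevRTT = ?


Given: EstRTT = 100 ms, DevRTT = 50 ms
Timeout = EstRTT + 4 * DevRTT
4 * DevRTT = 4 * 50 = 200
Timeout = 100 + 200 = 300 ms

300


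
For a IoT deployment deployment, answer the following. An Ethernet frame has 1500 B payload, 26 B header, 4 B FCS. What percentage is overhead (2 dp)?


Given: payload = 1500 B, header = 26 B, trailer = 4 B
Overhead bytes = header + trailer = 26 + 4 = 30
Total frame = payload + overhead = 1500 + 30 = 1530
Overhead % = 30 / 1530 * 100 = 1.9608% -> 1.96% (2 dp)

1.96


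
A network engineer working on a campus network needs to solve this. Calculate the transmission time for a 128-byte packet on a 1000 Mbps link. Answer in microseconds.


Given: packet = 128 bytes, bandwidth = 1000 Mbps
Packet in bits = 128 * 8 = 1024 bits
Bandwidth = 1000 * 10^6 = 1000000000 bps
Time = 1024 / 1000000000 seconds
Time in us = 1024 * 10^6 / 1000000000 = 1.024

1.024


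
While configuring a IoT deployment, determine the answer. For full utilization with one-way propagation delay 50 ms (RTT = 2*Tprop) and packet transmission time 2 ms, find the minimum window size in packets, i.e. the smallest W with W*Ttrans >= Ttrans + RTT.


Given: Ttrans = 2 ms, RTT = 100 ms (= 2 * Tprop, Tprop = 50 ms)
Time until first ACK returns = Ttrans + RTT = 2 + 100 = 102 ms
Need W * Ttrans >= Ttrans + RTT  ->  W >= (Ttrans + RTT) / Ttrans
(Ttrans + RTT) / Ttrans = 102 / 2 = 51
W_min = ceil(51) = 51

51


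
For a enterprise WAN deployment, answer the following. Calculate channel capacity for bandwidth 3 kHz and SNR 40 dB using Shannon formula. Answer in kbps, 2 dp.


Given: B = 3 kHz, SNR = 40 dB
SNR linear = 10^(40/10) = 10000
1 + SNR = 10001
log2(10001) = 13.2878566418
C = 3 * 1000 * 13.2878566418 = 39863.5699 bps
C = 39.863570 kbps -> 39.86 kbps (2 dp)

39.86


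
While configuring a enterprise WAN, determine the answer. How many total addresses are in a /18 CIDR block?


Given: CIDR prefix /18
Host bits = 32 - 18 = 14
Total addresses = 2^14 = 16384

16384


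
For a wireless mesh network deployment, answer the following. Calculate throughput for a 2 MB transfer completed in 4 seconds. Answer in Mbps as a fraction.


Given: file = 2 MB, time = 4 s
File in Mb = 2 * 8 = 16 Mb
Throughput = 16 / 4 Mbps
Throughput = 4 Mbps

4


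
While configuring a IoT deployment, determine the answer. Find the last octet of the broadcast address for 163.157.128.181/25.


Given: IP = 163.157.128.181, prefix = /25
Host bits = 32 - 25 = 7
Network last octet = 181 AND mask = 128
Host part size = 2^7 - 1 = 127
Broadcast last octet = 128 OR 127 = 255

255


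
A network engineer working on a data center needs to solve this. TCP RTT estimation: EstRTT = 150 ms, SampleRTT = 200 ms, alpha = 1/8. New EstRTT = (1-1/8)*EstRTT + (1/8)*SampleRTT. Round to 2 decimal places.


Given: EstRTT = 150 ms, SampleRTT = 200 ms, alpha = 1/8
New EstRTT = (1 - alpha) * EstRTT + alpha * SampleRTT
(7/8) * 150 = 131.25
(1/8) * 200 = 25
New EstRTT = 131.25 + 25 = 156.25 ms -> 156.25 ms (2 dp)

156.25


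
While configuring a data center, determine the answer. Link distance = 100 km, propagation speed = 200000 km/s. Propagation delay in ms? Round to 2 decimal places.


Given: distance = 100 km, speed = 200000 km/s
Delay = distance / speed = 100 / 200000 seconds
Delay in ms = 100 * 1000 / 200000
Delay = 0.5000 ms
Rounded to 2 dp = 0.50 ms

0.50


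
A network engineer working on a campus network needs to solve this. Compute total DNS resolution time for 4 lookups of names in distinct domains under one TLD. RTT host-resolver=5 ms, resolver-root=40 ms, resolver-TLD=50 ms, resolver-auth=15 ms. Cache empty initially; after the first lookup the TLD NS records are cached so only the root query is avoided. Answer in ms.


Lookup 1 (cold cache): local + root + TLD + auth = 5 + 40 + 50 + 15 = 110 ms
Lookups 2..4 (TLD NS cached -> skip root; new domain -> still ask TLD and auth): local + TLD + auth = 5 + 50 + 15 = 70 ms each
Remaining 3 lookups: 3 * 70 = 210 ms
Total = 110 + 210 = 320 ms

320


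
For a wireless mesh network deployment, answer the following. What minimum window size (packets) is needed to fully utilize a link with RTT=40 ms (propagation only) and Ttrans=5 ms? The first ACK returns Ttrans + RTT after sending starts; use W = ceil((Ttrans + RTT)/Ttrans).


Given: Ttrans = 5 ms, RTT = 40 ms (= 2 * Tprop, Tprop = 20 ms)
Time until first ACK returns = Ttrans + RTT = 5 + 40 = 45 ms
Need W * Ttrans >= Ttrans + RTT  ->  W >= (Ttrans + RTT) / Ttrans
(Ttrans + RTT) / Ttrans = 45 / 5 = 9
W_min = ceil(9) = 9

9


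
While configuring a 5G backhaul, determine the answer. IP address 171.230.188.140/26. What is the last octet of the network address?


Given: IP = 171.230.188.140, prefix = /26
Subnet mask = 255.255.255.192
Last octet of IP: 140
Last octet of mask: 192
Network last octet = 140 AND 192 = 128

128


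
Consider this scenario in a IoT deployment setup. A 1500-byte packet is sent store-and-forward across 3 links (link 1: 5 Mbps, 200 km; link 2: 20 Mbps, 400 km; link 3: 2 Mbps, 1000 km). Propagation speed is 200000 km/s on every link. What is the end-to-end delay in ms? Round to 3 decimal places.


Packet = 1500 bytes = 12000 bits. Store-and-forward: sum (t_trans + t_prop) per link.
Link 1: t_trans = 12000/(5*10^6) s = 2.4000 ms; t_prop = 200/200000 s = 1.0000 ms; subtotal = 3.4000 ms
Link 2: t_trans = 12000/(20*10^6) s = 0.6000 ms; t_prop = 400/200000 s = 2.0000 ms; subtotal = 2.6000 ms
Link 3: t_trans = 12000/(2*10^6) s = 6.0000 ms; t_prop = 1000/200000 s = 5.0000 ms; subtotal = 11.0000 ms
End-to-end = 3.4000 + 2.6000 + 11.0000 = 17.0000 ms -> 17.000 ms (3 dp)

17.000


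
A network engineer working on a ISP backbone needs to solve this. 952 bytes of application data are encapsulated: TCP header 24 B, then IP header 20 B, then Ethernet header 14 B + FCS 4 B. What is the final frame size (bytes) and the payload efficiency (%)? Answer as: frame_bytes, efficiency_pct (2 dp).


TCP segment = 952 + 24 = 976 B
IP packet = 976 + 20 = 996 B
Ethernet frame = 996 + 14 + 4 = 1014 B
Efficiency = app / frame = 952 / 1014 = 0.938856 = 93.8856% -> 93.89% (2 dp)

1014, 93.89


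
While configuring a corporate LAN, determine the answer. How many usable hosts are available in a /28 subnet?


Given: subnet mask /28
Host bits = 32 - 28 = 4
Total addresses = 2^4 = 16
Usable hosts = 16 - 2 (network + broadcast) = 14

14


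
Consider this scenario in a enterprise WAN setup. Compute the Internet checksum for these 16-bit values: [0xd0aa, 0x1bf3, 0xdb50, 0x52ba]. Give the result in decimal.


Given words: [0xd0aa, 0x1bf3, 0xdb50, 0x52ba]
Step 1: Sum all words
Raw sum = 53418 + 7155 + 56144 + 21178 = 137895
Step 2: Fold carry: (6823 + 2) = 6825
One's complement = ~6825 & 0xFFFF = 58710

58710


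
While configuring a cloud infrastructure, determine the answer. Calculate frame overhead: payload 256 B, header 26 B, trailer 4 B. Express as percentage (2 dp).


Given: payload = 256 B, header = 26 B, trailer = 4 B
Overhead bytes = header + trailer = 26 + 4 = 30
Total frame = payload + overhead = 256 + 30 = 286
Overhead % = 30 / 286 * 100 = 10.4895% -> 10.49% (2 dp)

10.49


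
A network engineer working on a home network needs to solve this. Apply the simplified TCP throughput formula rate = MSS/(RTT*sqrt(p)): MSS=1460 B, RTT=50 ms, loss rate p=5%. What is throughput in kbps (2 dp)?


Given: MSS = 1460 bytes, RTT = 50 ms, loss = 5%
RTT in seconds = 50 / 1000 = 0.05
Loss rate = 5% = 0.05
sqrt(loss) = sqrt(0.05) = 0.223606797750
Throughput (bytes/s) = 1460 / (0.05 * 0.223606797750) = 130586.3699
Throughput (kbps) = 130586.3699 * 8 / 1000 = 1044.690959 -> 1044.69 kbps (2 dp)

1044.69


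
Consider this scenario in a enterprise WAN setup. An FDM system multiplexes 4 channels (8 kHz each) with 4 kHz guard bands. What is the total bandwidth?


Given: 4 channels, 8 kHz each, guard = 4 kHz
Channel bandwidth = 4 * 8 = 32 kHz
Guard bands = 3 gaps * 4 kHz = 12 kHz
Total = 32 + 12 = 44 kHz

44


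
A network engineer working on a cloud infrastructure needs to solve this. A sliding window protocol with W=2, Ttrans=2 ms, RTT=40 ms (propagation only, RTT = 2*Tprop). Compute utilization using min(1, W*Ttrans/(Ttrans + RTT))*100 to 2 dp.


Given: W = 2, Ttrans = 2 ms, RTT = 40 ms (= 2 * Tprop, Tprop = 20 ms)
Cycle time = Ttrans + RTT = 2 + 40 = 42 ms (first packet sent until its ACK returns)
W * Ttrans = 2 * 2 = 4 ms of sending per cycle
W * Ttrans / (Ttrans + RTT) = 4 / 42 = 0.095238
U = min(1, 0.095238) = 0.095238
U% = 9.52%

9.52


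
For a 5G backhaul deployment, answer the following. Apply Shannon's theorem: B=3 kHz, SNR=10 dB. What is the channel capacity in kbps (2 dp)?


Given: B = 3 kHz, SNR = 10 dB
SNR linear = 10^(10/10) = 10
1 + SNR = 11
log2(11) = 3.4594316186
C = 3 * 1000 * 3.4594316186 = 10378.2949 bps
C = 10.378295 kbps -> 10.38 kbps (2 dp)

10.38


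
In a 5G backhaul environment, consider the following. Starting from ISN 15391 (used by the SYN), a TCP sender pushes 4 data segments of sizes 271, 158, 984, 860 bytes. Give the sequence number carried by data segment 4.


The SYN occupies sequence number ISN = 15391, so the first data byte is ISN + 1 = 15392.
SEQ of data segment i = (ISN + 1) + sum of payload sizes of segments 1..i-1.
Segment 1: SEQ = 15392, payload = 271 bytes
Segment 2: SEQ = 15663, payload = 158 bytes
Segment 3: SEQ = 15821, payload = 984 bytes
Segment 4: SEQ = 16805, payload = 860 bytes
SEQ of segment 4 = 15392 + 271 + 158 + 984 = 16805

16805


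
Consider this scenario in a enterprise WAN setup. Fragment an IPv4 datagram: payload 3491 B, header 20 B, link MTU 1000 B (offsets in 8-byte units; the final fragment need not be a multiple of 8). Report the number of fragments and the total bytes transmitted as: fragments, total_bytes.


Max data per non-final fragment = floor((MTU - header)/8)*8 = floor((1000 - 20)/8)*8 = floor(980/8)*8 = 976 B
Final fragment needs no 8-byte alignment: it can carry up to MTU - header = 980 B
Non-final fragments needed = ceil((payload - 980) / 976) = ceil(2511/976) = ceil(2.5727) = 3
Number of fragments = 3 + 1 = 4
Fragment sizes (data): 3 * 976 B + 563 B (last, 563 <= 980 OK)
Total bytes sent = payload + n_frags * header = 3491 + 4*20 = 3491 + 80 = 3571 B

4, 3571


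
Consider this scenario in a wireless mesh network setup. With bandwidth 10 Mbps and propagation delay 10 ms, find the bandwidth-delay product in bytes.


Given: bandwidth = 10 Mbps, delay = 10 ms
BDP in bits = 10 * 10^6 * 10 / 1000
BDP in bits = 100000
BDP in bytes = 100000 / 8 = 12500

12500


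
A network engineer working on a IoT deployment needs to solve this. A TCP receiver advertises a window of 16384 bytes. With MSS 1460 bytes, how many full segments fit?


Given: RWND = 16384 bytes, MSS = 1460 bytes
Full segments = floor(RWND / MSS)
Full segments = floor(16384 / 1460)
Full segments = floor(11.2219) = 11

11


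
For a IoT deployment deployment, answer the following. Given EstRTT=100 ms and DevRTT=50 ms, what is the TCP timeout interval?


Given: EstRTT = 100 ms, DevRTT = 50 ms
Timeout = EstRTT + 4 * DevRTT
4 * DevRTT = 4 * 50 = 200
Timeout = 100 + 200 = 300 ms

300


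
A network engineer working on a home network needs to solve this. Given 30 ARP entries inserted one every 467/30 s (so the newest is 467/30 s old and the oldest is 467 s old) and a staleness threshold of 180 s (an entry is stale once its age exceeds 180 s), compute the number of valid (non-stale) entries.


Ages are k * 467/30 s for k = 1..30 (spacing = 15.5667 s).
Entry k is valid iff k * 467/30 <= 180 iff k <= 30 * 180 / 467 = 11.5632
n_valid = floor(11.5632) = 11
(n_stale = 30 - 11 = 19)

11


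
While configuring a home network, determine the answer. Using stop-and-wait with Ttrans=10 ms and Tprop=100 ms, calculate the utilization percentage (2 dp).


Given: Ttrans = 10 ms, Tprop = 100 ms
RTT = 2 * Tprop = 2 * 100 = 200 ms
U = Ttrans / (Ttrans + RTT)
U = 10 / (10 + 200)
U = 10 / 210 = 0.047619
U% = 4.76%

4.76


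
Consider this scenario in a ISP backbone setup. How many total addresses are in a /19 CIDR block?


Given: CIDR prefix /19
Host bits = 32 - 19 = 13
Total addresses = 2^13 = 8192

8192


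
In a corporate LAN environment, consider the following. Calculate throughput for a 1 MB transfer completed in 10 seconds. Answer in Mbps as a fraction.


Given: file = 1 MB, time = 10 s
File in Mb = 1 * 8 = 8 Mb
Throughput = 8 / 10 Mbps
Throughput = 4/5 Mbps

4/5


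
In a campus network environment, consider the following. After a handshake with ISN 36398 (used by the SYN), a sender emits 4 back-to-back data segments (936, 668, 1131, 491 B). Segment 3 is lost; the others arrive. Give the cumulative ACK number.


SYN uses sequence number 36398; first data byte = ISN + 1 = 36399.
Segment 1: SEQ = 36399, len = 936 B, covers [36399, 37334]
Segment 2: SEQ = 37335, len = 668 B, covers [37335, 38002]
Segment 3: SEQ = 38003, len = 1131 B, covers [38003, 39133] [LOST]
Segment 4: SEQ = 39134, len = 491 B, covers [39134, 39624]
In-order data received: bytes [36399, 38002] (segments 1..2).
Segment 3 missing -> gap begins at byte 38003; later segments buffered out of order.
Cumulative ACK = next expected in-order byte = 36399 + 936 + 668 = 38003

38003


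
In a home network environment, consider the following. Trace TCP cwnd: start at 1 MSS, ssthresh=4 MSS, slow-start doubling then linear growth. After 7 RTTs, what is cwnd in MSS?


RTT 0: cwnd = 1 MSS (initial)
RTT 1: cwnd = 2 MSS (slow start, doubled)
RTT 2: cwnd = 4 MSS (slow start, doubled)
RTT 3: cwnd = 5 MSS (congestion avoidance, +1)
RTT 4: cwnd = 6 MSS (congestion avoidance, +1)
RTT 5: cwnd = 7 MSS (congestion avoidance, +1)
RTT 6: cwnd = 8 MSS (congestion avoidance, +1)
RTT 7: cwnd = 9 MSS (congestion avoidance, +1)

9


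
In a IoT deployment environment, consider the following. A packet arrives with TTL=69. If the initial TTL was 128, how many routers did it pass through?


Given: initial TTL = 128, received TTL = 69
Hops = initial TTL - received TTL
Hops = 128 - 69 = 59

59


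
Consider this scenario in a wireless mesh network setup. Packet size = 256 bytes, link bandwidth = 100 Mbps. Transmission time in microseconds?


Given: packet = 256 bytes, bandwidth = 100 Mbps
Packet in bits = 256 * 8 = 2048 bits
Bandwidth = 100 * 10^6 = 100000000 bps
Time = 2048 / 100000000 seconds
Time in us = 2048 * 10^6 / 100000000 = 20.48

20.48


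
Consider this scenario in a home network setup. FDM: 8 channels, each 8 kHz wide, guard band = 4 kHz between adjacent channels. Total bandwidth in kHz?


Given: 8 channels, 8 kHz each, guard = 4 kHz
Channel bandwidth = 8 * 8 = 64 kHz
Guard bands = 7 gaps * 4 kHz = 28 kHz
Total = 64 + 28 = 92 kHz

92


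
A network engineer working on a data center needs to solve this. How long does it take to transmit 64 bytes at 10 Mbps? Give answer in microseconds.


Given: packet = 64 bytes, bandwidth = 10 Mbps
Packet in bits = 64 * 8 = 512 bits
Bandwidth = 10 * 10^6 = 10000000 bps
Time = 512 / 10000000 seconds
Time in us = 512 * 10^6 / 10000000 = 51.2

51.2


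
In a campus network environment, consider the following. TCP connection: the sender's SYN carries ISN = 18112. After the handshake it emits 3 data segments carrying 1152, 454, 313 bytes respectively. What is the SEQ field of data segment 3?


The SYN occupies sequence number ISN = 18112, so the first data byte is ISN + 1 = 18113.
SEQ of data segment i = (ISN + 1) + sum of payload sizes of segments 1..i-1.
Segment 1: SEQ = 18113, payload = 1152 bytes
Segment 2: SEQ = 19265, payload = 454 bytes
Segment 3: SEQ = 19719, payload = 313 bytes
SEQ of segment 3 = 18113 + 1152 + 454 = 19719

19719


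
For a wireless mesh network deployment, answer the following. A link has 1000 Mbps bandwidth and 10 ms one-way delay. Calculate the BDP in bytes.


Given: bandwidth = 1000 Mbps, delay = 10 ms
BDP in bits = 1000 * 10^6 * 10 / 1000
BDP in bits = 10000000
BDP in bytes = 10000000 / 8 = 1250000

1250000


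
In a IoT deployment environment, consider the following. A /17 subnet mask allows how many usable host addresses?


Given: subnet mask /17
Host bits = 32 - 17 = 15
Total addresses = 2^15 = 32768
Usable hosts = 32768 - 2 (network + broadcast) = 32766

32766


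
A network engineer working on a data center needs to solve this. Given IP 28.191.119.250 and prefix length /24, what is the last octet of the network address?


Given: IP = 28.191.119.250, prefix = /24
Subnet mask = 255.255.255.0
Last octet of IP: 250
Last octet of mask: 0
Network last octet = 250 AND 0 = 0

0


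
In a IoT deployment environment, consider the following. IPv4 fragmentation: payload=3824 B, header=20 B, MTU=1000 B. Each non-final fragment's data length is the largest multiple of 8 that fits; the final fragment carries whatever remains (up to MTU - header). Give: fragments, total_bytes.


Max data per non-final fragment = floor((MTU - header)/8)*8 = floor((1000 - 20)/8)*8 = floor(980/8)*8 = 976 B
Final fragment needs no 8-byte alignment: it can carry up to MTU - header = 980 B
Non-final fragments needed = ceil((payload - 980) / 976) = ceil(2844/976) = ceil(2.9139) = 3
Number of fragments = 3 + 1 = 4
Fragment sizes (data): 3 * 976 B + 896 B (last, 896 <= 980 OK)
Total bytes sent = payload + n_frags * header = 3824 + 4*20 = 3824 + 80 = 3904 B

4, 3904


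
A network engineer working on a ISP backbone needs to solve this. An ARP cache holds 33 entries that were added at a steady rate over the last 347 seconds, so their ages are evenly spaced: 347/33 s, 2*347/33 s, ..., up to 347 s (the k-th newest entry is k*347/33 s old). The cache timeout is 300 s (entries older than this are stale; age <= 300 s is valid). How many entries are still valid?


Ages are k * 347/33 s for k = 1..33 (spacing = 10.5152 s).
Entry k is valid iff k * 347/33 <= 300 iff k <= 33 * 300 / 347 = 28.5303
n_valid = floor(28.5303) = 28
(n_stale = 33 - 28 = 5)

28


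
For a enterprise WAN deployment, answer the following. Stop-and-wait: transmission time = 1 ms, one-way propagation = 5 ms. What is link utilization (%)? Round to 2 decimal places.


Given: Ttrans = 1 ms, Tprop = 5 ms
RTT = 2 * Tprop = 2 * 5 = 10 ms
U = Ttrans / (Ttrans + RTT)
U = 1 / (1 + 10)
U = 1 / 11 = 0.090909
U% = 9.09%

9.09


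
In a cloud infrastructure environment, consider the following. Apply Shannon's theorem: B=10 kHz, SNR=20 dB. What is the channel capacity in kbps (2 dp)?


Given: B = 10 kHz, SNR = 20 dB
SNR linear = 10^(20/10) = 100
1 + SNR = 101
log2(101) = 6.6582114828
C = 10 * 1000 * 6.6582114828 = 66582.1148 bps
C = 66.582115 kbps -> 66.58 kbps (2 dp)

66.58


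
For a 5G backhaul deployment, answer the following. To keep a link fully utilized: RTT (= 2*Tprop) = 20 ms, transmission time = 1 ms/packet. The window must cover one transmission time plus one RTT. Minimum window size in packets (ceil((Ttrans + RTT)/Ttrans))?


Given: Ttrans = 1 ms, RTT = 20 ms (= 2 * Tprop, Tprop = 10 ms)
Time until first ACK returns = Ttrans + RTT = 1 + 20 = 21 ms
Need W * Ttrans >= Ttrans + RTT  ->  W >= (Ttrans + RTT) / Ttrans
(Ttrans + RTT) / Ttrans = 21 / 1 = 21
W_min = ceil(21) = 21

21


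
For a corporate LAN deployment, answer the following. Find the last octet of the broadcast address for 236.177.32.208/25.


Given: IP = 236.177.32.208, prefix = /25
Host bits = 32 - 25 = 7
Network last octet = 208 AND mask = 128
Host part size = 2^7 - 1 = 127
Broadcast last octet = 128 OR 127 = 255

255


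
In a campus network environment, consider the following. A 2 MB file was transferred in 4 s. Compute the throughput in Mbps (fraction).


Given: file = 2 MB, time = 4 s
File in Mb = 2 * 8 = 16 Mb
Throughput = 16 / 4 Mbps
Throughput = 4 Mbps

4


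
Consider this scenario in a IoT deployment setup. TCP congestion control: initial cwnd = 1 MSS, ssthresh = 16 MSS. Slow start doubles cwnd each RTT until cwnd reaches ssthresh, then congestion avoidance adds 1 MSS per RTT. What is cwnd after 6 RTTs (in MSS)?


RTT 0: cwnd = 1 MSS (initial)
RTT 1: cwnd = 2 MSS (slow start, doubled)
RTT 2: cwnd = 4 MSS (slow start, doubled)
RTT 3: cwnd = 8 MSS (slow start, doubled)
RTT 4: cwnd = 16 MSS (slow start, doubled)
RTT 5: cwnd = 17 MSS (congestion avoidance, +1)
RTT 6: cwnd = 18 MSS (congestion avoidance, +1)

18


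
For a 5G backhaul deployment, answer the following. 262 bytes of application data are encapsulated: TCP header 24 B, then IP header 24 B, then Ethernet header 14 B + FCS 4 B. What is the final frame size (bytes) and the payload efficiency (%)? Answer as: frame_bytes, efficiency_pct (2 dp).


TCP segment = 262 + 24 = 286 B
IP packet = 286 + 24 = 310 B
Ethernet frame = 310 + 14 + 4 = 328 B
Efficiency = app / frame = 262 / 328 = 0.798780 = 79.8780% -> 79.88% (2 dp)

328, 79.88


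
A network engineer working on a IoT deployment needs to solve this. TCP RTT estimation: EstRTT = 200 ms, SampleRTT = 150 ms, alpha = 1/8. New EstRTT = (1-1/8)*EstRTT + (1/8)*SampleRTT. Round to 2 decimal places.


Given: EstRTT = 200 ms, SampleRTT = 150 ms, alpha = 1/8
New EstRTT = (1 - alpha) * EstRTT + alpha * SampleRTT
(7/8) * 200 = 175
(1/8) * 150 = 18.75
New EstRTT = 175 + 18.75 = 193.75 ms -> 193.75 ms (2 dp)

193.75


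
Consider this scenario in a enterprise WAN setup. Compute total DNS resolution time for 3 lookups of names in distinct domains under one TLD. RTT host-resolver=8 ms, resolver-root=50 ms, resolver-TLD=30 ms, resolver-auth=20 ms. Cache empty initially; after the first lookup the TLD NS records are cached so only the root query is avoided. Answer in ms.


Lookup 1 (cold cache): local + root + TLD + auth = 8 + 50 + 30 + 20 = 108 ms
Lookups 2..3 (TLD NS cached -> skip root; new domain -> still ask TLD and auth): local + TLD + auth = 8 + 30 + 20 = 58 ms each
Remaining 2 lookups: 2 * 58 = 116 ms
Total = 108 + 116 = 224 ms

224


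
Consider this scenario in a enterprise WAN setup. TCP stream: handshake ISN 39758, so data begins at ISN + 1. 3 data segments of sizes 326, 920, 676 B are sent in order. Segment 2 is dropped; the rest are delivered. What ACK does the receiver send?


SYN uses sequence number 39758; first data byte = ISN + 1 = 39759.
Segment 1: SEQ = 39759, len = 326 B, covers [39759, 40084]
Segment 2: SEQ = 40085, len = 920 B, covers [40085, 41004] [LOST]
Segment 3: SEQ = 41005, len = 676 B, covers [41005, 41680]
In-order data received: bytes [39759, 40084] (segments 1..1).
Segment 2 missing -> gap begins at byte 40085; later segments buffered out of order.
Cumulative ACK = next expected in-order byte = 39759 + 326 = 40085

40085


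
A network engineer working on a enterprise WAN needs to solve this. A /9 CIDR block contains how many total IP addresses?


Given: CIDR prefix /9
Host bits = 32 - 9 = 23
Total addresses = 2^23 = 8388608

8388608


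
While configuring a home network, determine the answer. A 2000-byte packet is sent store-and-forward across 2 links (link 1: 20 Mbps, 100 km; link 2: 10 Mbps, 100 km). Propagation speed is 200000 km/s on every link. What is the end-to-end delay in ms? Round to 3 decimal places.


Packet = 2000 bytes = 16000 bits. Store-and-forward: sum (t_trans + t_prop) per link.
Link 1: t_trans = 16000/(20*10^6) s = 0.8000 ms; t_prop = 100/200000 s = 0.5000 ms; subtotal = 1.3000 ms
Link 2: t_trans = 16000/(10*10^6) s = 1.6000 ms; t_prop = 100/200000 s = 0.5000 ms; subtotal = 2.1000 ms
End-to-end = 1.3000 + 2.1000 = 3.4000 ms -> 3.400 ms (3 dp)

3.400


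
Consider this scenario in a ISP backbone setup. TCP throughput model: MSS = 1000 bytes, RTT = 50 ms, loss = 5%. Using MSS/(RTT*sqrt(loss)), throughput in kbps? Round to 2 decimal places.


Given: MSS = 1000 bytes, RTT = 50 ms, loss = 5%
RTT in seconds = 50 / 1000 = 0.05
Loss rate = 5% = 0.05
sqrt(loss) = sqrt(0.05) = 0.223606797750
Throughput (bytes/s) = 1000 / (0.05 * 0.223606797750) = 89442.7191
Throughput (kbps) = 89442.7191 * 8 / 1000 = 715.541753 -> 715.54 kbps (2 dp)

715.54


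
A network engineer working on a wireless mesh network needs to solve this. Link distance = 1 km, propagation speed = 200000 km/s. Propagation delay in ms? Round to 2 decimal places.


Given: distance = 1 km, speed = 200000 km/s
Delay = distance / speed = 1 / 200000 seconds
Delay in ms = 1 * 1000 / 200000
Delay = 0.0050 ms
Rounded to 2 dp = 0.01 ms

0.01


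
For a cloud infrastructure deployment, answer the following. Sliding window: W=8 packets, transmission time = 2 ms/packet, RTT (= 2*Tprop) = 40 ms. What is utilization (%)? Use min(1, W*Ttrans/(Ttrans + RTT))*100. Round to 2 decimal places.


Given: W = 8, Ttrans = 2 ms, RTT = 40 ms (= 2 * Tprop, Tprop = 20 ms)
Cycle time = Ttrans + RTT = 2 + 40 = 42 ms (first packet sent until its ACK returns)
W * Ttrans = 8 * 2 = 16 ms of sending per cycle
W * Ttrans / (Ttrans + RTT) = 16 / 42 = 0.380952
U = min(1, 0.380952) = 0.380952
U% = 38.10%

38.10


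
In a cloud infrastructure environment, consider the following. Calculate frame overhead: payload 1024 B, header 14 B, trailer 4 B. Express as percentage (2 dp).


Given: payload = 1024 B, header = 14 B, trailer = 4 B
Overhead bytes = header + trailer = 14 + 4 = 18
Total frame = payload + overhead = 1024 + 18 = 1042
Overhead % = 18 / 1042 * 100 = 1.7274% -> 1.73% (2 dp)

1.73


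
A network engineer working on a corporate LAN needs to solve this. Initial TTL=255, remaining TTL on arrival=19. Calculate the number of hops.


Given: initial TTL = 255, received TTL = 19
Hops = initial TTL - received TTL
Hops = 255 - 19 = 236

236


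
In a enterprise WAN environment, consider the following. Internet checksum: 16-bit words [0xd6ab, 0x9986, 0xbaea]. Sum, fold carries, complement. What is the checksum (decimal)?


Given words: [0xd6ab, 0x9986, 0xbaea]
Step 1: Sum all words
Raw sum = 54955 + 39302 + 47850 = 142107
Step 2: Fold carry: (11035 + 2) = 11037
One's complement = ~11037 & 0xFFFF = 54498

54498


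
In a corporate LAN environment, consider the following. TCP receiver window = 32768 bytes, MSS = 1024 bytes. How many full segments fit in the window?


Given: RWND = 32768 bytes, MSS = 1024 bytes
Full segments = floor(RWND / MSS)
Full segments = floor(32768 / 1024)
Full segments = floor(32.0) = 32

32


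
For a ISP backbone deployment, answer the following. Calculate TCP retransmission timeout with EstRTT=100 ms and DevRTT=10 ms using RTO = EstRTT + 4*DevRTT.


Given: EstRTT = 100 ms, DevRTT = 10 ms
Timeout = EstRTT + 4 * DevRTT
4 * DevRTT = 4 * 10 = 40
Timeout = 100 + 40 = 140 ms

140


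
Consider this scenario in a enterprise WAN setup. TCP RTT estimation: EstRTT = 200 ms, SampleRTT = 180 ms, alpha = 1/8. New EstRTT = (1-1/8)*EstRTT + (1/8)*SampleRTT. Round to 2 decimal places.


Given: EstRTT = 200 ms, SampleRTT = 180 ms, alpha = 1/8
New EstRTT = (1 - alpha) * EstRTT + alpha * SampleRTT
(7/8) * 200 = 175
(1/8) * 180 = 22.5
New EstRTT = 175 + 22.5 = 197.5 ms -> 197.50 ms (2 dp)

197.50


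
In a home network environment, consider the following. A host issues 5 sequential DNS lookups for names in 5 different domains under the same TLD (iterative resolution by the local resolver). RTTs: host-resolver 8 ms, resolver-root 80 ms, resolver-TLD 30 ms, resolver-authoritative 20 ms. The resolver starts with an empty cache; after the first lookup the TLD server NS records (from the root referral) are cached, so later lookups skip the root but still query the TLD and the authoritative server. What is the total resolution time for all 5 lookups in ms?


Lookup 1 (cold cache): local + root + TLD + auth = 8 + 80 + 30 + 20 = 138 ms
Lookups 2..5 (TLD NS cached -> skip root; new domain -> still ask TLD and auth): local + TLD + auth = 8 + 30 + 20 = 58 ms each
Remaining 4 lookups: 4 * 58 = 232 ms
Total = 138 + 232 = 370 ms

370


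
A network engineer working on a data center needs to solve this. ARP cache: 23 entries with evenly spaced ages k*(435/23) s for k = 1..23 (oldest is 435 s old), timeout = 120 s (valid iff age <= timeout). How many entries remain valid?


Ages are k * 435/23 s for k = 1..23 (spacing = 18.9130 s).
Entry k is valid iff k * 435/23 <= 120 iff k <= 23 * 120 / 435 = 6.3448
n_valid = floor(6.3448) = 6
(n_stale = 23 - 6 = 17)

6


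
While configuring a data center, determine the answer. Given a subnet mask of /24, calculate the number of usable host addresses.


Given: subnet mask /24
Host bits = 32 - 24 = 8
Total addresses = 2^8 = 256
Usable hosts = 256 - 2 (network + broadcast) = 254

254


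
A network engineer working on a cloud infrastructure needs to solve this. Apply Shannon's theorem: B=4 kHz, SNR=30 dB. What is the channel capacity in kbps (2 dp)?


Given: B = 4 kHz, SNR = 30 dB
SNR linear = 10^(30/10) = 1000
1 + SNR = 1001
log2(1001) = 9.9672262588
C = 4 * 1000 * 9.9672262588 = 39868.9050 bps
C = 39.868905 kbps -> 39.87 kbps (2 dp)

39.87


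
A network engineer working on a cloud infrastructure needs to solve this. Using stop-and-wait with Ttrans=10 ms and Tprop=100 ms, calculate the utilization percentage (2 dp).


Given: Ttrans = 10 ms, Tprop = 100 ms
RTT = 2 * Tprop = 2 * 100 = 200 ms
U = Ttrans / (Ttrans + RTT)
U = 10 / (10 + 200)
U = 10 / 210 = 0.047619
U% = 4.76%

4.76


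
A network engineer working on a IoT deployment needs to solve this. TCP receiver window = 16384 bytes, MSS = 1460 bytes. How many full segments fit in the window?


Given: RWND = 16384 bytes, MSS = 1460 bytes
Full segments = floor(RWND / MSS)
Full segments = floor(16384 / 1460)
Full segments = floor(11.2219) = 11

11


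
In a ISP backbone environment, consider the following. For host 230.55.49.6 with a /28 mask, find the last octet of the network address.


Given: IP = 230.55.49.6, prefix = /28
Subnet mask = 255.255.255.240
Last octet of IP: 6
Last octet of mask: 240
Network last octet = 6 AND 240 = 0

0


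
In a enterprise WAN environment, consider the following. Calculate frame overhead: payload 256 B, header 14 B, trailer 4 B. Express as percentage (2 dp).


Given: payload = 256 B, header = 14 B, trailer = 4 B
Overhead bytes = header + trailer = 14 + 4 = 18
Total frame = payload + overhead = 256 + 18 = 274
Overhead % = 18 / 274 * 100 = 6.5693% -> 6.57% (2 dp)

6.57


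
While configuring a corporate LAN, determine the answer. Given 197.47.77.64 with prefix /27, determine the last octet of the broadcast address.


Given: IP = 197.47.77.64, prefix = /27
Host bits = 32 - 27 = 5
Network last octet = 64 AND mask = 64
Host part size = 2^5 - 1 = 31
Broadcast last octet = 64 OR 31 = 95

95
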